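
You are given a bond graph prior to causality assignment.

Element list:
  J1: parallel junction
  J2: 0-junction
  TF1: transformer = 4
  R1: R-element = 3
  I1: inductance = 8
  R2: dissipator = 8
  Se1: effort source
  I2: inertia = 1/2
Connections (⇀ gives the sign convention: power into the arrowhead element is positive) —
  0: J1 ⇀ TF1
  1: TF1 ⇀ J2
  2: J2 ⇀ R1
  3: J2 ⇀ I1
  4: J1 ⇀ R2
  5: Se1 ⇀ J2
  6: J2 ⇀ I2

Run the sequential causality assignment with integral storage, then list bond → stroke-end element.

b0 stroke at J1
b1 stroke at TF1
b2 stroke at R1
b3 stroke at I1
b4 stroke at R2
b5 stroke at J2
b6 stroke at I2

b5 stroke at J2  (Se1 fixes effort; stroke away)
b1 stroke at TF1  (J2: bond 5 brought effort, rest push out)
b2 stroke at R1  (J2 effort already set via bond 5)
b3 stroke at I1  (common-e at J2 fixed by 5)
b6 stroke at I2  (0-jn J2 has e-setter on 5)
b0 stroke at J1  (TF TF1: opposite of bond 1)
b4 stroke at R2  (common-e at J1 fixed by 0)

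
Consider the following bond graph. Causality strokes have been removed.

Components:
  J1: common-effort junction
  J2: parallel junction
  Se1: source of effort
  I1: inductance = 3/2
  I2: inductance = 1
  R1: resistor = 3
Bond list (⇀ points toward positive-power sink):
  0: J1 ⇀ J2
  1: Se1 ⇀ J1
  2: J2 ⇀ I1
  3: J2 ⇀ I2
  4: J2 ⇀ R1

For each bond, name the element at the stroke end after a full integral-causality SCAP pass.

β1 |J1  (Se1 (Se) sets effort on bond)
β0 |J2  (J1: bond 1 brought effort, rest push out)
β2 |I1  (common-e at J2 fixed by 0)
β3 |I2  (J2 effort already set via bond 0)
β4 |R1  (common-e at J2 fixed by 0)

bond 0 stroke→J2
bond 1 stroke→J1
bond 2 stroke→I1
bond 3 stroke→I2
bond 4 stroke→R1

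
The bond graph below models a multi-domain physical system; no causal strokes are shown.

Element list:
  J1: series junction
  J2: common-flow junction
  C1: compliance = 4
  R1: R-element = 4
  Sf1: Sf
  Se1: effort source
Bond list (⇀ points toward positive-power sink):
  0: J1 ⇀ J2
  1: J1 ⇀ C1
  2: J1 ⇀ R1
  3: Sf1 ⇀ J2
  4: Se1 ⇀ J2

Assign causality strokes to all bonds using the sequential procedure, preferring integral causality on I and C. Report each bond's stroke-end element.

β0 stroke at J2
β1 stroke at J1
β2 stroke at J1
β3 stroke at Sf1
β4 stroke at J2

bond 3 →Sf1  (Sf1 fixes flow; stroke at Sf1)
bond 4 →J2  (source Se1 imposes e)
bond 0 →J2  (1-jn J2 has f-setter on 3)
bond 1 →J1  (1-jn J1 has f-setter on 0)
bond 2 →J1  (1-jn J1 has f-setter on 0)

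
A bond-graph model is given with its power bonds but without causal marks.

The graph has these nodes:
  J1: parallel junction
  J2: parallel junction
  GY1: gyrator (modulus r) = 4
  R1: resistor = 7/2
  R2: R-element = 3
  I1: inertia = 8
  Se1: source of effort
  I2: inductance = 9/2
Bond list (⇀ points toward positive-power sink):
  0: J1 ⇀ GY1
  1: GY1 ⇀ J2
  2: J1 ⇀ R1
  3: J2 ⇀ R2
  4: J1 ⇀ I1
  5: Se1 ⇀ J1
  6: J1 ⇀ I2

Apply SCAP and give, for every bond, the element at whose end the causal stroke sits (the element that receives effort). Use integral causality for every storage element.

bond 0 →GY1
bond 1 →GY1
bond 2 →R1
bond 3 →J2
bond 4 →I1
bond 5 →J1
bond 6 →I2

bond 5 →J1  (Se1 (Se) sets effort on bond)
bond 0 →GY1  (J1 effort already set via bond 5)
bond 2 →R1  (J1: bond 5 brought effort, rest push out)
bond 4 →I1  (J1 effort already set via bond 5)
bond 6 →I2  (0-jn J1 has e-setter on 5)
bond 1 →GY1  (GY GY1: same side as bond 0)
bond 3 →J2  (J2: last free bond brings effort in)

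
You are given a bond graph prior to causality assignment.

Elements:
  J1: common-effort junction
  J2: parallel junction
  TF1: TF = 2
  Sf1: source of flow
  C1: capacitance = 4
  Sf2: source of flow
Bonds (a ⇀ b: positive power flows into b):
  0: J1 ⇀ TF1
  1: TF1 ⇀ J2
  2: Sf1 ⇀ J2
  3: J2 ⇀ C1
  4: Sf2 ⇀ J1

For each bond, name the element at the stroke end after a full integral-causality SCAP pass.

#2 |Sf1  (source Sf1 imposes f)
#4 |Sf2  (Sf2 fixes flow; stroke at Sf2)
#0 |J1  (only one effort-in slot at J1)
#1 |TF1  (through TF1, causality passes straight; one stroke at TF1)
#3 |J2  (closing 0-jn rule on J2)

β0 |J1
β1 |TF1
β2 |Sf1
β3 |J2
β4 |Sf2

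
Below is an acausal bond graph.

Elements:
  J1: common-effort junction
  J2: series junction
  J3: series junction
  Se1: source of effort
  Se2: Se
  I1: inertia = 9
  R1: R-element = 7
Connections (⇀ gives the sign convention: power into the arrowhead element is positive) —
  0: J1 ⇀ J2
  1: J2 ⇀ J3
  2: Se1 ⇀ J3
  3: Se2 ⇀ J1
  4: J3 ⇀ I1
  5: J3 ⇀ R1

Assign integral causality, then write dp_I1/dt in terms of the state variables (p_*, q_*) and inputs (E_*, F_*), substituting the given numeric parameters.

#2 stroke→J3  (Se1: effort source, stroke at far end)
#3 stroke→J1  (source Se2 imposes e)
#0 stroke→J2  (common-e at J1 fixed by 3)
#1 stroke→J3  (closing 1-jn rule on J2)
#4 stroke→I1  (prefer integral on I1)
#5 stroke→J3  (J3: bond 4 brought flow, rest push out)

dp_I1/dt = E_Se1 + E_Se2 - 7*p_I1/9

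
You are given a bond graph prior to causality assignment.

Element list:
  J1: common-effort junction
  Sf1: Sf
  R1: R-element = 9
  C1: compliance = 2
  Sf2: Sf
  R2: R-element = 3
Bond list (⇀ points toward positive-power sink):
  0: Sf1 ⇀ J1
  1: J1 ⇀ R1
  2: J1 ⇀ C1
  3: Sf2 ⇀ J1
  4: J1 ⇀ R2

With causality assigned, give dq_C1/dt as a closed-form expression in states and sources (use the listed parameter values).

b0 stroke→Sf1  (Sf1 (Sf) sets flow on bond)
b3 stroke→Sf2  (Sf2: flow source, stroke at near end)
b2 stroke→J1  (C1: C, integral causality)
b1 stroke→R1  (J1: bond 2 brought effort, rest push out)
b4 stroke→R2  (common-e at J1 fixed by 2)

dq_C1/dt = F_Sf1 + F_Sf2 - 2*q_C1/9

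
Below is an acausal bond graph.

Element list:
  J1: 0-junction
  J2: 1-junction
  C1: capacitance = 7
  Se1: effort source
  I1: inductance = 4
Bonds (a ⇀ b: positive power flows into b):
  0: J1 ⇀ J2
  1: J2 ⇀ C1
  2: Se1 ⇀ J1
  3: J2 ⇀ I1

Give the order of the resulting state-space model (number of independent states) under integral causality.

2  (C1, I1 all integral)

#2 stroke→J1  (source Se1 imposes e)
#0 stroke→J2  (J1 effort already set via bond 2)
#1 stroke→J2  (C1: C, integral causality)
#3 stroke→I1  (J2: last free bond brings flow in)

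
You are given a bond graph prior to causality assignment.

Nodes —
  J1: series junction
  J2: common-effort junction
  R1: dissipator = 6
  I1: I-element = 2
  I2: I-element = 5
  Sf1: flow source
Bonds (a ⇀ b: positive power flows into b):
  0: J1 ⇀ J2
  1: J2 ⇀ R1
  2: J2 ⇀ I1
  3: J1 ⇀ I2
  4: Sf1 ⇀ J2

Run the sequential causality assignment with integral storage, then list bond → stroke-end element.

bond 4 stroke at Sf1  (Sf1: flow source, stroke at near end)
bond 2 stroke at I1  (I1 outputs flow p/I1)
bond 3 stroke at I2  (I2 integral (f out))
bond 0 stroke at J1  (1-jn J1 has f-setter on 3)
bond 1 stroke at J2  (closing 0-jn rule on J2)

b0 stroke→J1
b1 stroke→J2
b2 stroke→I1
b3 stroke→I2
b4 stroke→Sf1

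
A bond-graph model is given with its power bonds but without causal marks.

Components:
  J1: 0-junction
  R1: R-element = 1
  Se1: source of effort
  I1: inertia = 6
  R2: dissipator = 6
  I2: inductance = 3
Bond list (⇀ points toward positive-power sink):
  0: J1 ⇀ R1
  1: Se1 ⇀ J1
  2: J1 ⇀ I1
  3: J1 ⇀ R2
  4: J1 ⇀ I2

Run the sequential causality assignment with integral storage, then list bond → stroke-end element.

#1 →J1  (source Se1 imposes e)
#0 →R1  (J1: bond 1 brought effort, rest push out)
#2 →I1  (J1: bond 1 brought effort, rest push out)
#3 →R2  (J1: bond 1 brought effort, rest push out)
#4 →I2  (J1 effort already set via bond 1)

#0 |R1
#1 |J1
#2 |I1
#3 |R2
#4 |I2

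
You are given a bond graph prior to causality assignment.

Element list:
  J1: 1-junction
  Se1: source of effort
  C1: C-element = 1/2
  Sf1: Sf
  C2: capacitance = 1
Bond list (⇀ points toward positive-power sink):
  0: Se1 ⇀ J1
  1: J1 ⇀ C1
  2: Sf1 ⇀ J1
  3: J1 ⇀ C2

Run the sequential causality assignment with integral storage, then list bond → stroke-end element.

β0 stroke at J1  (source Se1 imposes e)
β2 stroke at Sf1  (Sf1 (Sf) sets flow on bond)
β1 stroke at J1  (common-f at J1 fixed by 2)
β3 stroke at J1  (common-f at J1 fixed by 2)

b0 stroke→J1
b1 stroke→J1
b2 stroke→Sf1
b3 stroke→J1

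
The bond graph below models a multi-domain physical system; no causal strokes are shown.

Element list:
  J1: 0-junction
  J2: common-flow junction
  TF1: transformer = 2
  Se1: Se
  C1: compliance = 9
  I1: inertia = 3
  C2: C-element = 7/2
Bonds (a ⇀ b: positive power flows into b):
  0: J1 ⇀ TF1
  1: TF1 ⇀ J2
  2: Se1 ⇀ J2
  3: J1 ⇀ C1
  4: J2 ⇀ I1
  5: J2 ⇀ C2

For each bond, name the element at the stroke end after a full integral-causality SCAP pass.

#2 →J2  (Se1 (Se) sets effort on bond)
#3 →J1  (C1 outputs effort q/C1)
#0 →TF1  (0-jn J1 has e-setter on 3)
#1 →J2  (TF TF1: opposite of bond 0)
#4 →I1  (prefer integral on I1)
#5 →J2  (J2 flow already set via bond 4)

β0 →TF1
β1 →J2
β2 →J2
β3 →J1
β4 →I1
β5 →J2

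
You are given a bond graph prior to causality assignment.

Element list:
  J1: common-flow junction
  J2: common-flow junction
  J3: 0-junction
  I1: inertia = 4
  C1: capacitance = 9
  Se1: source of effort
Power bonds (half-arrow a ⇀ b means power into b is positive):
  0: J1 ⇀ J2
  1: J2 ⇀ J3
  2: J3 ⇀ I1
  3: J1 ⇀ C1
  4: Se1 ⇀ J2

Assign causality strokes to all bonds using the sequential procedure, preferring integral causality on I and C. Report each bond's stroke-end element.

#4 →J2  (Se1: effort source, stroke at far end)
#2 →I1  (I1 outputs flow p/I1)
#1 →J3  (closing 0-jn rule on J3)
#0 →J2  (J2: bond 1 brought flow, rest push out)
#3 →J1  (common-f at J1 fixed by 0)

#0 stroke→J2
#1 stroke→J3
#2 stroke→I1
#3 stroke→J1
#4 stroke→J2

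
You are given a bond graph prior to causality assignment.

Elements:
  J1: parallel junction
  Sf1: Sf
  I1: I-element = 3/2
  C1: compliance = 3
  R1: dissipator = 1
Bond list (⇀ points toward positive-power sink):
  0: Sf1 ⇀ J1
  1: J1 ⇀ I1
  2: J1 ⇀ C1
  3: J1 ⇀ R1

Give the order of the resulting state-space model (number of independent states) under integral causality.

2  (C1, I1 all integral)

b0 stroke at Sf1  (Sf1 (Sf) sets flow on bond)
b1 stroke at I1  (I1: I, integral causality)
b2 stroke at J1  (C1 integral (e out))
b3 stroke at R1  (common-e at J1 fixed by 2)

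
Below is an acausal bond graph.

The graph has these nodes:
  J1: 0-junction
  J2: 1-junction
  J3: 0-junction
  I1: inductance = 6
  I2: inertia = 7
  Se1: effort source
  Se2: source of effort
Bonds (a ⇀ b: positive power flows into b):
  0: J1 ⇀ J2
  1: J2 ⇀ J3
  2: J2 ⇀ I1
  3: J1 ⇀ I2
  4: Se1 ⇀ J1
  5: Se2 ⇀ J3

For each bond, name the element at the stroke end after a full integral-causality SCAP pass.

β0 stroke→J2
β1 stroke→J2
β2 stroke→I1
β3 stroke→I2
β4 stroke→J1
β5 stroke→J3

β4 stroke at J1  (Se1 fixes effort; stroke away)
β5 stroke at J3  (Se2: effort source, stroke at far end)
β0 stroke at J2  (0-jn J1 has e-setter on 4)
β3 stroke at I2  (common-e at J1 fixed by 4)
β1 stroke at J2  (common-e at J3 fixed by 5)
β2 stroke at I1  (only one flow-in slot at J2)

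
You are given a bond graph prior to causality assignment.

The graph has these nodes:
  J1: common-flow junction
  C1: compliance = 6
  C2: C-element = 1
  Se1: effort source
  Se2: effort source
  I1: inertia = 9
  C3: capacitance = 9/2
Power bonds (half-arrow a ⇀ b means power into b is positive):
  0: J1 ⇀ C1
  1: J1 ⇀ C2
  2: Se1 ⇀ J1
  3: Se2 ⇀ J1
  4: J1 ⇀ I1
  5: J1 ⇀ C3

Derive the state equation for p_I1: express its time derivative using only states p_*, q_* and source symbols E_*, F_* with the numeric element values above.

dp_I1/dt = E_Se1 + E_Se2 - q_C1/6 - q_C2 - 2*q_C3/9

bond 2 →J1  (Se1 fixes effort; stroke away)
bond 3 →J1  (Se2: effort source, stroke at far end)
bond 0 →J1  (C1 outputs effort q/C1)
bond 1 →J1  (C2: C, integral causality)
bond 4 →I1  (I1: I, integral causality)
bond 5 →J1  (1-jn J1 has f-setter on 4)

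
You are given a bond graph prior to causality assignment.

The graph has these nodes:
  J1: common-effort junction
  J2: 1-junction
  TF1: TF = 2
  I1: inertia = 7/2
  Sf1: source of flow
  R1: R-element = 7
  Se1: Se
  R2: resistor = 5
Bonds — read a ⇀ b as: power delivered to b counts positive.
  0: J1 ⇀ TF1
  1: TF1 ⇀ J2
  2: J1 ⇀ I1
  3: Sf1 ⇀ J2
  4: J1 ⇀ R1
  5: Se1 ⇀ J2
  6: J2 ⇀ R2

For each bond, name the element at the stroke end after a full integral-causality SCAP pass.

#3 →Sf1  (source Sf1 imposes f)
#5 →J2  (source Se1 imposes e)
#1 →J2  (1-jn J2 has f-setter on 3)
#6 →J2  (1-jn J2 has f-setter on 3)
#0 →TF1  (TF1 one-in-one-out from 1)
#2 →I1  (I1: I, integral causality)
#4 →J1  (only one effort-in slot at J1)

β0 stroke→TF1
β1 stroke→J2
β2 stroke→I1
β3 stroke→Sf1
β4 stroke→J1
β5 stroke→J2
β6 stroke→J2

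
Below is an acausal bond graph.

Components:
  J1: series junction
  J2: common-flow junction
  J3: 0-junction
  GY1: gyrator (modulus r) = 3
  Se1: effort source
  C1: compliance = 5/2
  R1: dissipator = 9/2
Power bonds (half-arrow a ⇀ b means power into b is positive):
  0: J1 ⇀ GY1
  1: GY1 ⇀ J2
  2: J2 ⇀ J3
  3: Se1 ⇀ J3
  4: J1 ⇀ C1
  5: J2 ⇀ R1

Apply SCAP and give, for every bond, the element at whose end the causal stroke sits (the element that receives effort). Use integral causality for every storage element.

#0 →GY1
#1 →GY1
#2 →J2
#3 →J3
#4 →J1
#5 →J2

β3 stroke at J3  (Se1 fixes effort; stroke away)
β2 stroke at J2  (common-e at J3 fixed by 3)
β4 stroke at J1  (C1 integral (e out))
β0 stroke at GY1  (J1 needs exactly one f-in)
β1 stroke at GY1  (GY GY1: same side as bond 0)
β5 stroke at J2  (J2 flow already set via bond 1)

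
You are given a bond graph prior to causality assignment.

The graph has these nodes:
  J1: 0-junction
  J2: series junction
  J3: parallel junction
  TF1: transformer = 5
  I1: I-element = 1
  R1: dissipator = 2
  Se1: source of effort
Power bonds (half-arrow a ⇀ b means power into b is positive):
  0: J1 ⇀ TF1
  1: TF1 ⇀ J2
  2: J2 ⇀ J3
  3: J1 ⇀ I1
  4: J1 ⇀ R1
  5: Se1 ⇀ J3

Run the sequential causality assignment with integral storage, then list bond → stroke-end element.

β0 stroke→J1
β1 stroke→TF1
β2 stroke→J2
β3 stroke→I1
β4 stroke→R1
β5 stroke→J3

#5 →J3  (source Se1 imposes e)
#2 →J2  (common-e at J3 fixed by 5)
#1 →TF1  (J2 needs exactly one f-in)
#0 →J1  (TF TF1: opposite of bond 1)
#3 →I1  (common-e at J1 fixed by 0)
#4 →R1  (J1 effort already set via bond 0)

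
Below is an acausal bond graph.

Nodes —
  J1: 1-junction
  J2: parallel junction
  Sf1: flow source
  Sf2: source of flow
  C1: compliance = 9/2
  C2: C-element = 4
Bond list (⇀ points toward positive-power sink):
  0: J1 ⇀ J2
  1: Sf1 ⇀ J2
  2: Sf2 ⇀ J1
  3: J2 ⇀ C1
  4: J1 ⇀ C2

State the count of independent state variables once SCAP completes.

2  (C1, C2 all integral)

#1 |Sf1  (Sf1: flow source, stroke at near end)
#2 |Sf2  (Sf2: flow source, stroke at near end)
#0 |J1  (1-jn J1 has f-setter on 2)
#4 |J1  (1-jn J1 has f-setter on 2)
#3 |J2  (J2: last free bond brings effort in)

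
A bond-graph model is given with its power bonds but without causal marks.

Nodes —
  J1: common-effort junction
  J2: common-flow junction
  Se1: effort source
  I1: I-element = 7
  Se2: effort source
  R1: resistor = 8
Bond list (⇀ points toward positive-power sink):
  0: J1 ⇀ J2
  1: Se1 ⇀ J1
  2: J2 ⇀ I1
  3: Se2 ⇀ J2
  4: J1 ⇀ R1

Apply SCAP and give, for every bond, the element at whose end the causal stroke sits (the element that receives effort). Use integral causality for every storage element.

#0 stroke→J2
#1 stroke→J1
#2 stroke→I1
#3 stroke→J2
#4 stroke→R1

#1 stroke at J1  (Se1 fixes effort; stroke away)
#3 stroke at J2  (Se2 fixes effort; stroke away)
#0 stroke at J2  (J1 effort already set via bond 1)
#4 stroke at R1  (J1 effort already set via bond 1)
#2 stroke at I1  (J2 needs exactly one f-in)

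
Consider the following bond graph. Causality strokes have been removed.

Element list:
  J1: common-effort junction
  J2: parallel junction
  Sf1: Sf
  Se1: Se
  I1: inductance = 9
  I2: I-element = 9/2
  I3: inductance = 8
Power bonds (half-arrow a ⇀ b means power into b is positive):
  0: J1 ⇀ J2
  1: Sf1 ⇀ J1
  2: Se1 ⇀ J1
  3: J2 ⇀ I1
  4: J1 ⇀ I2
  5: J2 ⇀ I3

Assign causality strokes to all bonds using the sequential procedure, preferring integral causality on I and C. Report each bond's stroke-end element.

b0 stroke at J2
b1 stroke at Sf1
b2 stroke at J1
b3 stroke at I1
b4 stroke at I2
b5 stroke at I3

b1 |Sf1  (Sf1: flow source, stroke at near end)
b2 |J1  (Se1: effort source, stroke at far end)
b0 |J2  (common-e at J1 fixed by 2)
b4 |I2  (J1: bond 2 brought effort, rest push out)
b3 |I1  (J2 effort already set via bond 0)
b5 |I3  (0-jn J2 has e-setter on 0)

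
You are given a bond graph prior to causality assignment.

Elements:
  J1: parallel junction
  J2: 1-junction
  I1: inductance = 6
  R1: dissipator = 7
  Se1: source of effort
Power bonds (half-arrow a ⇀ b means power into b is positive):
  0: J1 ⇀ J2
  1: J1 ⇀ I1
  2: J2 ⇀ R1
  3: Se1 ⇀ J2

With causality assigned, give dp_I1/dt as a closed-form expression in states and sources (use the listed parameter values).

β3 stroke→J2  (Se1 fixes effort; stroke away)
β1 stroke→I1  (I1 outputs flow p/I1)
β0 stroke→J1  (only one effort-in slot at J1)
β2 stroke→J2  (1-jn J2 has f-setter on 0)

dp_I1/dt = -E_Se1 - 7*p_I1/6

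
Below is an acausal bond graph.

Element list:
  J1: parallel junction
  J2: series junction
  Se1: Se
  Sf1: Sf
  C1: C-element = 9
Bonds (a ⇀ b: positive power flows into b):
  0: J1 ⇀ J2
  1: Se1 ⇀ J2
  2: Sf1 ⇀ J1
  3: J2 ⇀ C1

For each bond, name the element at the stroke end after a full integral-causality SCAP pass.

bond 1 stroke→J2  (source Se1 imposes e)
bond 2 stroke→Sf1  (Sf1 fixes flow; stroke at Sf1)
bond 0 stroke→J1  (closing 0-jn rule on J1)
bond 3 stroke→J2  (1-jn J2 has f-setter on 0)

#0 stroke at J1
#1 stroke at J2
#2 stroke at Sf1
#3 stroke at J2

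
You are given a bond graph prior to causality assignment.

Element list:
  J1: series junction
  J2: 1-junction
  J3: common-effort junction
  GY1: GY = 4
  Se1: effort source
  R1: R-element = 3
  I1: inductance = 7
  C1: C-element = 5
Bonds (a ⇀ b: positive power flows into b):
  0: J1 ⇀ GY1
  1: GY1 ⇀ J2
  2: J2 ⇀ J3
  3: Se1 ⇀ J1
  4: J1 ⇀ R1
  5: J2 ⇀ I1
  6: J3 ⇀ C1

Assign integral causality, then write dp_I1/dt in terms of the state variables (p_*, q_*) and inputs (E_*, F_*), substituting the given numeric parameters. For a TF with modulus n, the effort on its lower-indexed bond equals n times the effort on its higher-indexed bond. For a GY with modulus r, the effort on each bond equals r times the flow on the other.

β3 |J1  (Se1 fixes effort; stroke away)
β5 |I1  (I1 outputs flow p/I1)
β1 |J2  (J2 flow already set via bond 5)
β2 |J2  (1-jn J2 has f-setter on 5)
β6 |J3  (closing 0-jn rule on J3)
β0 |J1  (GY1: gyrator matches bond 1)
β4 |R1  (J1 needs exactly one f-in)

dp_I1/dt = 4*E_Se1/3 - 16*p_I1/21 - q_C1/5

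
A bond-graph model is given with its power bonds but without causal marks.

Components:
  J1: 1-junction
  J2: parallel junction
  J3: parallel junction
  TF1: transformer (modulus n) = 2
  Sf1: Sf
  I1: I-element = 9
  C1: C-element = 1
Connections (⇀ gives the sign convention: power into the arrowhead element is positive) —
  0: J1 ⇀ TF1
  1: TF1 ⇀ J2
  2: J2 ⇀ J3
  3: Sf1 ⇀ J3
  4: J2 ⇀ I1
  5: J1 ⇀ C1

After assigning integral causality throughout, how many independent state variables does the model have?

2  (C1, I1 all integral)

b3 stroke→Sf1  (Sf1 (Sf) sets flow on bond)
b2 stroke→J3  (J3 needs exactly one e-in)
b4 stroke→I1  (I1 integral (f out))
b1 stroke→J2  (only one effort-in slot at J2)
b0 stroke→TF1  (through TF1, causality passes straight; one stroke at TF1)
b5 stroke→J1  (J1 flow already set via bond 0)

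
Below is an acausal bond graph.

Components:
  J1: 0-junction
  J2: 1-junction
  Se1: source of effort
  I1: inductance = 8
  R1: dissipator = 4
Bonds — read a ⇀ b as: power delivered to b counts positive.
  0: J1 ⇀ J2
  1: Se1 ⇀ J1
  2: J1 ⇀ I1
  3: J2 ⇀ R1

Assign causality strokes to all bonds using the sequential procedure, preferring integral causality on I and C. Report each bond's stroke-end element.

bond 1 |J1  (Se1 (Se) sets effort on bond)
bond 0 |J2  (0-jn J1 has e-setter on 1)
bond 2 |I1  (J1: bond 1 brought effort, rest push out)
bond 3 |R1  (J2 needs exactly one f-in)

bond 0 stroke at J2
bond 1 stroke at J1
bond 2 stroke at I1
bond 3 stroke at R1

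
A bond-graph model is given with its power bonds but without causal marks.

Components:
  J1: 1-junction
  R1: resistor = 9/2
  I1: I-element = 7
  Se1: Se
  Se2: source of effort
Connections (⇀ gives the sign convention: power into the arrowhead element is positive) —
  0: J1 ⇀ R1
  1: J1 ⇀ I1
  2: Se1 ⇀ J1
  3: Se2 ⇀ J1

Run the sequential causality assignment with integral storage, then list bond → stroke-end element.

β0 stroke at J1
β1 stroke at I1
β2 stroke at J1
β3 stroke at J1

β2 →J1  (Se1 fixes effort; stroke away)
β3 →J1  (source Se2 imposes e)
β1 →I1  (I1 outputs flow p/I1)
β0 →J1  (J1 flow already set via bond 1)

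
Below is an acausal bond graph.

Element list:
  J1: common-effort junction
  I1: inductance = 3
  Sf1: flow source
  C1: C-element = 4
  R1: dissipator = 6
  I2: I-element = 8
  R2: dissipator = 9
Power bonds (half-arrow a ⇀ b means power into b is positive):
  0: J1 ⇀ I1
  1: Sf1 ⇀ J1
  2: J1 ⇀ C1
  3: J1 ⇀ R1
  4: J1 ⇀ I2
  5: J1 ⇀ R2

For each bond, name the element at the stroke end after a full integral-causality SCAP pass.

β0 →I1
β1 →Sf1
β2 →J1
β3 →R1
β4 →I2
β5 →R2

#1 |Sf1  (Sf1 fixes flow; stroke at Sf1)
#0 |I1  (I1 outputs flow p/I1)
#2 |J1  (C1: C, integral causality)
#3 |R1  (common-e at J1 fixed by 2)
#4 |I2  (J1: bond 2 brought effort, rest push out)
#5 |R2  (J1 effort already set via bond 2)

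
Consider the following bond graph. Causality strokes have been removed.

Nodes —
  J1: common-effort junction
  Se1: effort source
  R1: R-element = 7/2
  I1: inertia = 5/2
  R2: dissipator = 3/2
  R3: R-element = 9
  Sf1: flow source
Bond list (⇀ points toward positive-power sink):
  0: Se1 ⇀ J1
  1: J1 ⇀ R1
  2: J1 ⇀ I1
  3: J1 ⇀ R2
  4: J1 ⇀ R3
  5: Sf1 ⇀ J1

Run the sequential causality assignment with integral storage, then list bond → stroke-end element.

β0 stroke at J1  (Se1: effort source, stroke at far end)
β5 stroke at Sf1  (Sf1 (Sf) sets flow on bond)
β1 stroke at R1  (0-jn J1 has e-setter on 0)
β2 stroke at I1  (0-jn J1 has e-setter on 0)
β3 stroke at R2  (J1: bond 0 brought effort, rest push out)
β4 stroke at R3  (J1: bond 0 brought effort, rest push out)

bond 0 stroke at J1
bond 1 stroke at R1
bond 2 stroke at I1
bond 3 stroke at R2
bond 4 stroke at R3
bond 5 stroke at Sf1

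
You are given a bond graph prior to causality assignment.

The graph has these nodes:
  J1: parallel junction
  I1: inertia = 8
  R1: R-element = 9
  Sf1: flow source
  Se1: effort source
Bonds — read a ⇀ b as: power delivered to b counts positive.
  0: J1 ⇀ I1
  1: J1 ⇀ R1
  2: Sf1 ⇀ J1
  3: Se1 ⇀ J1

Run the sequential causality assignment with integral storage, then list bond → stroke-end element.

#0 →I1
#1 →R1
#2 →Sf1
#3 →J1

b2 stroke at Sf1  (Sf1: flow source, stroke at near end)
b3 stroke at J1  (Se1 (Se) sets effort on bond)
b0 stroke at I1  (J1: bond 3 brought effort, rest push out)
b1 stroke at R1  (J1 effort already set via bond 3)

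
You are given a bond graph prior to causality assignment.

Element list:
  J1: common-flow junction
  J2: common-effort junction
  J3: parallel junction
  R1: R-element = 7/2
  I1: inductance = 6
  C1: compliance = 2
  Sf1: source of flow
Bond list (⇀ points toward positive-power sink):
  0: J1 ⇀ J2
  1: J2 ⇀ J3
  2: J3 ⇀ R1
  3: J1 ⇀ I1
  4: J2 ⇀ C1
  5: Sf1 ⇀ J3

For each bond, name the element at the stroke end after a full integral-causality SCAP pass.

bond 5 stroke→Sf1  (source Sf1 imposes f)
bond 3 stroke→I1  (prefer integral on I1)
bond 0 stroke→J1  (common-f at J1 fixed by 3)
bond 4 stroke→J2  (prefer integral on C1)
bond 1 stroke→J3  (J2: bond 4 brought effort, rest push out)
bond 2 stroke→R1  (common-e at J3 fixed by 1)

b0 stroke→J1
b1 stroke→J3
b2 stroke→R1
b3 stroke→I1
b4 stroke→J2
b5 stroke→Sf1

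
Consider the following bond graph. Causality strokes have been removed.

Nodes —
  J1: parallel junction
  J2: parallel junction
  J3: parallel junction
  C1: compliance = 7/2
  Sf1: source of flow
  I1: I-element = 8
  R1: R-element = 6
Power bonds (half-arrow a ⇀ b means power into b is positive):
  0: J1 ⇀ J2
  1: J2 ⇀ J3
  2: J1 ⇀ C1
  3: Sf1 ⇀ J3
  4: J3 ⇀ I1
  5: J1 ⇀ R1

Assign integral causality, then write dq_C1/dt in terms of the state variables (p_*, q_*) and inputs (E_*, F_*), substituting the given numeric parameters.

b3 →Sf1  (Sf1 fixes flow; stroke at Sf1)
b2 →J1  (C1 integral (e out))
b0 →J2  (0-jn J1 has e-setter on 2)
b5 →R1  (J1: bond 2 brought effort, rest push out)
b1 →J3  (J2: bond 0 brought effort, rest push out)
b4 →I1  (J3 effort already set via bond 1)

dq_C1/dt = F_Sf1 - p_I1/8 - q_C1/21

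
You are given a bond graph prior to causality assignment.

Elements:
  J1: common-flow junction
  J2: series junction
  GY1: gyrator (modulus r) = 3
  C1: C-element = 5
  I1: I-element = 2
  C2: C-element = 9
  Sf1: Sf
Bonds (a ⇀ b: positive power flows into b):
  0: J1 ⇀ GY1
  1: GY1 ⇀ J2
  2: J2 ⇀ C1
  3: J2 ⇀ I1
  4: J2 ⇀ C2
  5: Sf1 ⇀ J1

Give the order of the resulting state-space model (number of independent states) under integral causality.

3  (C1, C2, I1 all integral)

β5 →Sf1  (Sf1 (Sf) sets flow on bond)
β0 →J1  (1-jn J1 has f-setter on 5)
β1 →J2  (GY1: gyrator matches bond 0)
β2 →J2  (C1: C, integral causality)
β3 →I1  (I1 integral (f out))
β4 →J2  (J2: bond 3 brought flow, rest push out)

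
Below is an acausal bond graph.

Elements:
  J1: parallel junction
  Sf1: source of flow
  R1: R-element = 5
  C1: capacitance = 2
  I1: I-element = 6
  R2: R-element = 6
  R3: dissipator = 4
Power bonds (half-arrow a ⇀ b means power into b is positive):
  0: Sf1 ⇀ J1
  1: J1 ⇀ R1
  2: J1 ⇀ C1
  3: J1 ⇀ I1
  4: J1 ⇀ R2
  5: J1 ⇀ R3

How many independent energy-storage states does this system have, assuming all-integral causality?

#0 →Sf1  (Sf1 (Sf) sets flow on bond)
#2 →J1  (C1 outputs effort q/C1)
#1 →R1  (J1: bond 2 brought effort, rest push out)
#3 →I1  (J1: bond 2 brought effort, rest push out)
#4 →R2  (J1: bond 2 brought effort, rest push out)
#5 →R3  (common-e at J1 fixed by 2)

2  (C1, I1 all integral)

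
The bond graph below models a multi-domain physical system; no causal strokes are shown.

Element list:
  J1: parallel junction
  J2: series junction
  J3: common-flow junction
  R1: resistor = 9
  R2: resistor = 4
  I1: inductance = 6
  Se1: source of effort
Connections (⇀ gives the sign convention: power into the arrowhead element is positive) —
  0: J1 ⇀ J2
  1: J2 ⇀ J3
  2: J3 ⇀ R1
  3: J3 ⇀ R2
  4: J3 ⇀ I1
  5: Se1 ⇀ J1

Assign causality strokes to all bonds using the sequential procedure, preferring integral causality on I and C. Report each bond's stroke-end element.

b0 stroke at J2
b1 stroke at J3
b2 stroke at J3
b3 stroke at J3
b4 stroke at I1
b5 stroke at J1

β5 →J1  (Se1 fixes effort; stroke away)
β0 →J2  (J1: bond 5 brought effort, rest push out)
β1 →J3  (J2: last free bond brings flow in)
β4 →I1  (prefer integral on I1)
β2 →J3  (J3: bond 4 brought flow, rest push out)
β3 →J3  (J3: bond 4 brought flow, rest push out)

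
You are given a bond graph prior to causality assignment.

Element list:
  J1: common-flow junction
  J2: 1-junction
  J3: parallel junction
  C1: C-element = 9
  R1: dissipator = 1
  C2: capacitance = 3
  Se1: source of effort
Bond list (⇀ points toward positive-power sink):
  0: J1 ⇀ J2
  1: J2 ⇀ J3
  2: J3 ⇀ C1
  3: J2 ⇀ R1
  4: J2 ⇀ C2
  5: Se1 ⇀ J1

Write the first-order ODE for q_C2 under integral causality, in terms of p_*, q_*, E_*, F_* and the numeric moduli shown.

β5 stroke at J1  (source Se1 imposes e)
β0 stroke at J2  (J1: last free bond brings flow in)
β2 stroke at J3  (C1 integral (e out))
β1 stroke at J2  (J3 effort already set via bond 2)
β4 stroke at J2  (C2 integral (e out))
β3 stroke at R1  (J2 needs exactly one f-in)

dq_C2/dt = E_Se1 - q_C1/9 - q_C2/3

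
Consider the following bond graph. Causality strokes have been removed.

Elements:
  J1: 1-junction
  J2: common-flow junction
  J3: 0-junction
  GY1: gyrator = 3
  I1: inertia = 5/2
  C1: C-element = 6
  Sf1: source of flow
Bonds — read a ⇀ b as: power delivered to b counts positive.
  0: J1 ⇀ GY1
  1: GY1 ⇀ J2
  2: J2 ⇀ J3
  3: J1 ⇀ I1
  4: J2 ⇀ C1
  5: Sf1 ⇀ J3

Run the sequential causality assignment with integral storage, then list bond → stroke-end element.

bond 5 |Sf1  (Sf1: flow source, stroke at near end)
bond 2 |J3  (closing 0-jn rule on J3)
bond 1 |J2  (1-jn J2 has f-setter on 2)
bond 4 |J2  (J2 flow already set via bond 2)
bond 0 |J1  (GY1 both-in/both-out from 1)
bond 3 |I1  (only one flow-in slot at J1)

bond 0 |J1
bond 1 |J2
bond 2 |J3
bond 3 |I1
bond 4 |J2
bond 5 |Sf1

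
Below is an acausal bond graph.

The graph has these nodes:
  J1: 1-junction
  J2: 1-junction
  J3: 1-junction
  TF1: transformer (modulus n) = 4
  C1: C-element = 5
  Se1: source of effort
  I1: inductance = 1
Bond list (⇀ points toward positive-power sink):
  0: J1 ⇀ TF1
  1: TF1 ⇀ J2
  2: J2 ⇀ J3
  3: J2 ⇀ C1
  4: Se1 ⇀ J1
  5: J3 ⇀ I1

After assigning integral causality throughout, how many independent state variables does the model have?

2  (C1, I1 all integral)

β4 stroke→J1  (Se1: effort source, stroke at far end)
β0 stroke→TF1  (closing 1-jn rule on J1)
β1 stroke→J2  (TF1 one-in-one-out from 0)
β3 stroke→J2  (C1 outputs effort q/C1)
β2 stroke→J3  (J2: last free bond brings flow in)
β5 stroke→I1  (J3 needs exactly one f-in)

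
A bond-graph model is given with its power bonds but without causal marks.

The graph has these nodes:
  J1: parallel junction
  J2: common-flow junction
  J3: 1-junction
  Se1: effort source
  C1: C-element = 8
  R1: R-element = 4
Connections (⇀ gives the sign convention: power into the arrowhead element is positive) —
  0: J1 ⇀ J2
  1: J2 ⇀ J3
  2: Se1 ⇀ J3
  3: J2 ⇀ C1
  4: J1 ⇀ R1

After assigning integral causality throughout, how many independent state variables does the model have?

#2 →J3  (Se1 fixes effort; stroke away)
#1 →J2  (only one flow-in slot at J3)
#3 →J2  (prefer integral on C1)
#0 →J1  (only one flow-in slot at J2)
#4 →R1  (J1: bond 0 brought effort, rest push out)

1  (C1 all integral)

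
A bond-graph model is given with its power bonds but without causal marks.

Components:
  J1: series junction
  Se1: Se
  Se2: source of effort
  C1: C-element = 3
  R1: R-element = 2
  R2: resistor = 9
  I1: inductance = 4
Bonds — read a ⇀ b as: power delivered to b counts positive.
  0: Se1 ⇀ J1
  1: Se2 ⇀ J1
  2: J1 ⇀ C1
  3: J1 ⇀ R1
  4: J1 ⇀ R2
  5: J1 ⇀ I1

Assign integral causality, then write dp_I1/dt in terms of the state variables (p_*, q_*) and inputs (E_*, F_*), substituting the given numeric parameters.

dp_I1/dt = E_Se1 + E_Se2 - 11*p_I1/4 - q_C1/3

β0 stroke at J1  (source Se1 imposes e)
β1 stroke at J1  (source Se2 imposes e)
β2 stroke at J1  (C1: C, integral causality)
β5 stroke at I1  (I1 integral (f out))
β3 stroke at J1  (J1: bond 5 brought flow, rest push out)
β4 stroke at J1  (J1: bond 5 brought flow, rest push out)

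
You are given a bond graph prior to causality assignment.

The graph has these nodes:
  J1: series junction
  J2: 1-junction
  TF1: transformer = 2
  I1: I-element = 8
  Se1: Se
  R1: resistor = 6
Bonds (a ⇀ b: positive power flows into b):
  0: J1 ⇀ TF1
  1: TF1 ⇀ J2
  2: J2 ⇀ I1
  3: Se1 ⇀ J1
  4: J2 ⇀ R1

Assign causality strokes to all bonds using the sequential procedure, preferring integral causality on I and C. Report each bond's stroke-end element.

β0 stroke→TF1
β1 stroke→J2
β2 stroke→I1
β3 stroke→J1
β4 stroke→J2

bond 3 →J1  (Se1: effort source, stroke at far end)
bond 0 →TF1  (J1 needs exactly one f-in)
bond 1 →J2  (TF TF1: opposite of bond 0)
bond 2 →I1  (I1 outputs flow p/I1)
bond 4 →J2  (J2 flow already set via bond 2)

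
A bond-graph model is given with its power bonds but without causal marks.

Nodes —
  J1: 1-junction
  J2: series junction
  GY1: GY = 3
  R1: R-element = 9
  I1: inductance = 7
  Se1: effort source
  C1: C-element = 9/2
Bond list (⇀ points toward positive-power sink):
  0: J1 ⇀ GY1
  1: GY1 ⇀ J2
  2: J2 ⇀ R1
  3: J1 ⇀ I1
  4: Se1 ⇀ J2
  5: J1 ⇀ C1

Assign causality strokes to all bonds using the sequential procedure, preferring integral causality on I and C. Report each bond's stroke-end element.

β4 →J2  (Se1: effort source, stroke at far end)
β3 →I1  (I1: I, integral causality)
β0 →J1  (common-f at J1 fixed by 3)
β5 →J1  (J1: bond 3 brought flow, rest push out)
β1 →J2  (GY1: gyrator matches bond 0)
β2 →R1  (only one flow-in slot at J2)

#0 →J1
#1 →J2
#2 →R1
#3 →I1
#4 →J2
#5 →J1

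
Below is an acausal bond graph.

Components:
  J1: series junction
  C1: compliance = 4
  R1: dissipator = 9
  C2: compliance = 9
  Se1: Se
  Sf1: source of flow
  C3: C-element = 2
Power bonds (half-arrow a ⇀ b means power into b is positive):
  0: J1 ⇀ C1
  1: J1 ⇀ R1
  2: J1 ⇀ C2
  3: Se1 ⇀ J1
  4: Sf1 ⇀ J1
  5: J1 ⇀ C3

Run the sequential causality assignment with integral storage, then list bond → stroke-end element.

β3 |J1  (Se1 fixes effort; stroke away)
β4 |Sf1  (source Sf1 imposes f)
β0 |J1  (common-f at J1 fixed by 4)
β1 |J1  (J1 flow already set via bond 4)
β2 |J1  (J1 flow already set via bond 4)
β5 |J1  (J1: bond 4 brought flow, rest push out)

bond 0 |J1
bond 1 |J1
bond 2 |J1
bond 3 |J1
bond 4 |Sf1
bond 5 |J1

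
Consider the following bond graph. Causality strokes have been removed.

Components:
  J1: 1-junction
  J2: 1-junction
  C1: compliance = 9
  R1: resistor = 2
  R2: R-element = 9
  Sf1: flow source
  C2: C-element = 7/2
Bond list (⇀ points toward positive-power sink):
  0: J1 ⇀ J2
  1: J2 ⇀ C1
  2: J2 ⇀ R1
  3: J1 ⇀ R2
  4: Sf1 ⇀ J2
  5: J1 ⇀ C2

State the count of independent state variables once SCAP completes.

2  (C1, C2 all integral)

b4 stroke at Sf1  (Sf1 (Sf) sets flow on bond)
b0 stroke at J2  (1-jn J2 has f-setter on 4)
b1 stroke at J2  (J2: bond 4 brought flow, rest push out)
b2 stroke at J2  (1-jn J2 has f-setter on 4)
b3 stroke at J1  (J1 flow already set via bond 0)
b5 stroke at J1  (common-f at J1 fixed by 0)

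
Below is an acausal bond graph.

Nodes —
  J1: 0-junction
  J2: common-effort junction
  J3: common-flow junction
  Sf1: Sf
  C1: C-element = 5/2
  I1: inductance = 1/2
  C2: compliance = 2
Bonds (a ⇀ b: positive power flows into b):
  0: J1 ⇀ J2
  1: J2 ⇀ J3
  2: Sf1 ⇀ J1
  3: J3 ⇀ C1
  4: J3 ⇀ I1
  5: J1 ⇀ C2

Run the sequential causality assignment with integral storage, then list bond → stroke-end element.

bond 0 →J2
bond 1 →J3
bond 2 →Sf1
bond 3 →J3
bond 4 →I1
bond 5 →J1

β2 stroke at Sf1  (Sf1 (Sf) sets flow on bond)
β3 stroke at J3  (C1 integral (e out))
β4 stroke at I1  (I1 integral (f out))
β1 stroke at J3  (J3 flow already set via bond 4)
β0 stroke at J2  (closing 0-jn rule on J2)
β5 stroke at J1  (J1 needs exactly one e-in)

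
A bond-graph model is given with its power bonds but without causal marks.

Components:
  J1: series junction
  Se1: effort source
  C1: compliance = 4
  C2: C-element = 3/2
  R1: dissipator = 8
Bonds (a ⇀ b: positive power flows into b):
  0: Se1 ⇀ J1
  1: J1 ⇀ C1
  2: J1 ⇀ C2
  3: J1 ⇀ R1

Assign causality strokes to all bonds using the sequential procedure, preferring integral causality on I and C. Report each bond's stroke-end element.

#0 stroke at J1
#1 stroke at J1
#2 stroke at J1
#3 stroke at R1

bond 0 stroke→J1  (source Se1 imposes e)
bond 1 stroke→J1  (C1 integral (e out))
bond 2 stroke→J1  (C2 integral (e out))
bond 3 stroke→R1  (closing 1-jn rule on J1)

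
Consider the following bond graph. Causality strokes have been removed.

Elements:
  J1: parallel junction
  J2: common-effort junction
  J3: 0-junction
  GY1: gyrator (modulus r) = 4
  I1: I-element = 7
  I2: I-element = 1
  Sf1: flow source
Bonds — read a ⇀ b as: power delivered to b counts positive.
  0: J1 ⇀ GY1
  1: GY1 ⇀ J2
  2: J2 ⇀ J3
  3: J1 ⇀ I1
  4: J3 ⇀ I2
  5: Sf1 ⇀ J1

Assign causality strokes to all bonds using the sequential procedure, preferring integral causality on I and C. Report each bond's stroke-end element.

bond 5 |Sf1  (source Sf1 imposes f)
bond 3 |I1  (I1: I, integral causality)
bond 0 |J1  (only one effort-in slot at J1)
bond 1 |J2  (through GY1, causality inverts; strokes same side of GY1)
bond 2 |J3  (0-jn J2 has e-setter on 1)
bond 4 |I2  (0-jn J3 has e-setter on 2)

#0 stroke at J1
#1 stroke at J2
#2 stroke at J3
#3 stroke at I1
#4 stroke at I2
#5 stroke at Sf1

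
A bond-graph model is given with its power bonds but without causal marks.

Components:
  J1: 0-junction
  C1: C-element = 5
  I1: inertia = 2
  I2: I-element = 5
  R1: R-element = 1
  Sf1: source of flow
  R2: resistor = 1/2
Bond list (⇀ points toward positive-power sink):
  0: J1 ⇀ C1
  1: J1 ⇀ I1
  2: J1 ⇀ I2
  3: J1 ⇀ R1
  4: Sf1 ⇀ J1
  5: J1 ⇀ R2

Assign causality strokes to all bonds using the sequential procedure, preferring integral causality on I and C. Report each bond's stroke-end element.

b4 stroke→Sf1  (Sf1: flow source, stroke at near end)
b0 stroke→J1  (C1 outputs effort q/C1)
b1 stroke→I1  (J1 effort already set via bond 0)
b2 stroke→I2  (J1 effort already set via bond 0)
b3 stroke→R1  (J1 effort already set via bond 0)
b5 stroke→R2  (common-e at J1 fixed by 0)

β0 stroke at J1
β1 stroke at I1
β2 stroke at I2
β3 stroke at R1
β4 stroke at Sf1
β5 stroke at R2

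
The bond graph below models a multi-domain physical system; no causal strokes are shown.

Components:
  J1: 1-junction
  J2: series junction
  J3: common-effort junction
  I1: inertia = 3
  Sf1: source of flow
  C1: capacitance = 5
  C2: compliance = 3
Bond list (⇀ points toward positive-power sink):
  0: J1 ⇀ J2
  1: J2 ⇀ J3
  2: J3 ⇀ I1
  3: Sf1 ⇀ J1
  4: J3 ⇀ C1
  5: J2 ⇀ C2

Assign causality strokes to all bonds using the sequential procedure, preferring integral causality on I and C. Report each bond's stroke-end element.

b3 stroke at Sf1  (source Sf1 imposes f)
b0 stroke at J1  (J1 flow already set via bond 3)
b1 stroke at J2  (common-f at J2 fixed by 0)
b5 stroke at J2  (common-f at J2 fixed by 0)
b2 stroke at I1  (prefer integral on I1)
b4 stroke at J3  (J3: last free bond brings effort in)

β0 stroke at J1
β1 stroke at J2
β2 stroke at I1
β3 stroke at Sf1
β4 stroke at J3
β5 stroke at J2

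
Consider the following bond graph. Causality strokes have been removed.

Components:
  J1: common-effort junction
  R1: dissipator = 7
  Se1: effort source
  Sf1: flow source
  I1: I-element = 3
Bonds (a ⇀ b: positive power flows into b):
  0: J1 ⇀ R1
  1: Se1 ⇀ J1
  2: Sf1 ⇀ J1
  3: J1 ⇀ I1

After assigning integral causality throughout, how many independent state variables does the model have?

bond 1 stroke→J1  (Se1 (Se) sets effort on bond)
bond 2 stroke→Sf1  (source Sf1 imposes f)
bond 0 stroke→R1  (J1 effort already set via bond 1)
bond 3 stroke→I1  (0-jn J1 has e-setter on 1)

1  (I1 all integral)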